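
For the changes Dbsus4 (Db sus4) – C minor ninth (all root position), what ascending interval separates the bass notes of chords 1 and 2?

The roots are Db and C.
From Db to C is 11 semitones, exactly the major seventh.

major seventh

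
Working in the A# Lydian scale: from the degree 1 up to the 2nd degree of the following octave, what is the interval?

The scale runs A# B# C## D## E# F## G##.
Degree 1 = A#; 2nd scale degree (up an octave) = B#.
Counting 9 letters and 14 half steps from A# gives a major ninth.

M9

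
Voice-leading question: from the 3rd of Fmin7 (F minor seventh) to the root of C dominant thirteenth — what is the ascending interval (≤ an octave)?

major third

Fmin7 (F minor seventh) has A♭ as its 3rd, and C dominant thirteenth has C as its root.
A♭ up to C spans 3 letter names and 4 semitones — a major third.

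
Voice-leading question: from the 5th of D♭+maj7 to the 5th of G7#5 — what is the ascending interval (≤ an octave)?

The 5th of D♭+maj7 is A; the 5th of G7#5 is D♯.
A up to D♯ is 6 semitones, a half step wider than a perfect fourth, so the interval is augmented.

augmented 4th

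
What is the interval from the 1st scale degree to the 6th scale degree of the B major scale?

major sixth

Spelling the B major scale: B C# D# E F# G# A#.
The 1st scale degree is B and the degree 6 is G#.
Counting 6 letters and 9 half steps from B gives a major sixth.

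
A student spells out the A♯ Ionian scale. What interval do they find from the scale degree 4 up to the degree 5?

The scale runs A♯ B♯ C𝄪 D♯ E♯ F𝄪 G𝄪.
So we need the interval from D♯ up to E♯.
From D♯ to E♯ is 2 semitones, exactly the major second.

major 2nd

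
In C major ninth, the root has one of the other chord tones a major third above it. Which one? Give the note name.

E

Spelling the chord: C E G B D.
The root is C. A major third above C is E.
E is the chord's 3rd.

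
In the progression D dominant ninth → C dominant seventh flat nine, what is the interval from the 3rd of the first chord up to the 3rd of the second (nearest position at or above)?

The 3rd of D dominant ninth is F#; the 3rd of C dominant seventh flat nine is E.
From F# to E: 10 semitones over a seventh = minor.

minor 7th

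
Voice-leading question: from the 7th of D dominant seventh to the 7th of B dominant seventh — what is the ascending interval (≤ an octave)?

The 7th of D dominant seventh is C; the 7th of B dominant seventh is A.
Counting 6 letters and 9 half steps from C gives a major sixth.

major 6th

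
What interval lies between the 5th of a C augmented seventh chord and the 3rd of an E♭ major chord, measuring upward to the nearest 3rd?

diminished 8th

The 5th of C augmented seventh is G♯; the 3rd of E♭ major is G.
8 letter names make it an octave; at 11 semitones (a half step narrower than perfect) the quality is diminished.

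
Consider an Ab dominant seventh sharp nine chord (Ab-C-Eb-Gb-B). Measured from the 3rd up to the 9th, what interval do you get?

The 3rd is C and the 9th is B.
From C to B is 11 semitones, exactly the major seventh.

major seventh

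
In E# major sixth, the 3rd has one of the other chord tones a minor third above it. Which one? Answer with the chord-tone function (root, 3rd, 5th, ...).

Spelling the chord: E#, G##, B#, C##.
The 3rd is G##. A minor third above G## is B#.
B# is the chord's 5th.

5th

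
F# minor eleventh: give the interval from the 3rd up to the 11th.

major ninth

F#m11: F#–A–C#–E–G#–B.
3rd = A; 11th = B.
From A to B is 14 semitones, exactly the major ninth.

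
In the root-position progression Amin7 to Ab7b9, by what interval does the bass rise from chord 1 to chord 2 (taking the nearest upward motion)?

diminished 8th

The roots are A and Ab.
From A to Ab: 11 semitones over an octave = diminished.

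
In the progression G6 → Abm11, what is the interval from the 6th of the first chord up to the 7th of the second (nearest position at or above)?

d3

G6 has E as its 6th, and Abm11 has Gb as its 7th.
E up to Gb is 2 semitones, a whole step narrower than a major third, so the interval is diminished.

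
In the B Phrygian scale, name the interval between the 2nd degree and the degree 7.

B phrygian: B C D E F# G A.
That puts C below A.
C up to A spans 6 letter names and 9 semitones — a major sixth.

major sixth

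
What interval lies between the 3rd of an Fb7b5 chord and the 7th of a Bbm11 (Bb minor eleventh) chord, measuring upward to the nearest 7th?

perfect unison

The 3rd of Fb7b5 is Ab; the 7th of Bbm11 (Bb minor eleventh) is Ab.
Counting 1 letters and 0 half steps from Ab gives a perfect unison.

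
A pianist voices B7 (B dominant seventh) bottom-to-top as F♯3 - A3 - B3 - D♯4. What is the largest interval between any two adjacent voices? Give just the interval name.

Adjacent intervals: F♯3→A3 = minor third; A3→B3 = major second; B3→D♯4 = major third.
The largest is B3 to D♯4, a major third (4 semitones).

major third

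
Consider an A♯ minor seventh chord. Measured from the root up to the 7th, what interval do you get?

Spelling the chord: A♯–C♯–E♯–G♯.
So we need the interval from A♯ up to G♯.
7 letter names make it a seventh; at 10 semitones (a half step narrower than major) the quality is minor.

m7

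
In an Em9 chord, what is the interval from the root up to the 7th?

Spelling the chord: E–G–B–D–F♯.
The root is E and the 7th is D.
7 letter names make it a seventh; at 10 semitones (a half step narrower than major) the quality is minor.

minor seventh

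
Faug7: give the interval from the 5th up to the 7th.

diminished third

F augmented seventh: F, A, C♯, E♭.
That puts C♯ below E♭.
C♯ up to E♭ is 2 semitones, a whole step narrower than a major third, so the interval is diminished.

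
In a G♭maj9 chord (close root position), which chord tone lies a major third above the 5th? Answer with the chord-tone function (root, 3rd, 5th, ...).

G♭maj9 (G♭ major ninth) is spelled G♭–B♭–D♭–F–A♭.
The 5th is D♭. A major third above D♭ is F.
F is the chord's 7th.

7th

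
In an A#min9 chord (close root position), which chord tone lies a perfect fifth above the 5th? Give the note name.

Spelling the chord: A#-C#-E#-G#-B#.
The 5th is E#. A perfect fifth above E# is B#.
B# is the chord's 9th.

B#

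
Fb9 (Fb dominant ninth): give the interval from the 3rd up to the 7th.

Fb dominant ninth is spelled Fb, Ab, Cb, Ebb, Gb.
3rd = Ab; 7th = Ebb.
From Ab to Ebb: 6 semitones over a fifth = diminished.

diminished 5th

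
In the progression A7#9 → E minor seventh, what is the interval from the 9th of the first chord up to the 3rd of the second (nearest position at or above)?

The 9th of A7#9 is B#; the 3rd of E minor seventh is G.
6 letter names make it a sixth; at 7 semitones (a whole step narrower than major) the quality is diminished.

diminished 6th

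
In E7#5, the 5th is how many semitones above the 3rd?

Eaug7: E-G#-B#-D.
G# to B# is a major third: 4 semitones.

4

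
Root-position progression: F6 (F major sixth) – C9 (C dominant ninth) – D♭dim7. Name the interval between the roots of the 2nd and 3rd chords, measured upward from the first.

minor second

The roots are C and D♭.
From C to D♭: 1 semitone over a second = minor.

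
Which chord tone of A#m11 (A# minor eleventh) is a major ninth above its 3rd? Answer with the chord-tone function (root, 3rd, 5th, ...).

The chord tones of A#m11 are A#, C#, E#, G#, B#, D#.
The 3rd is C#. A major ninth above C# is D#.
D# is the chord's 11th.

11th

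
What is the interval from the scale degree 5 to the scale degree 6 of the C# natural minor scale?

C# natural minor: C# D# E F# G# A B.
That puts G# below A.
2 letter names make it a second; at 1 semitone (a half step narrower than major) the quality is minor.

minor second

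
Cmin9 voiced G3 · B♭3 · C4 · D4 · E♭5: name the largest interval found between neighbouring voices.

Adjacent intervals: G3→B♭3 = minor third; B♭3→C4 = major second; C4→D4 = major second; D4→E♭5 = minor ninth.
The largest is D4 to E♭5, a minor ninth (13 semitones).

minor ninth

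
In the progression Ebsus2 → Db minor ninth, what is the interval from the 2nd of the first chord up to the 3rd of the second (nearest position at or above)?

Ebsus2 has F as its 2nd, and Db minor ninth has Fb as its 3rd.
From F to Fb: 11 semitones over an octave = diminished.

d8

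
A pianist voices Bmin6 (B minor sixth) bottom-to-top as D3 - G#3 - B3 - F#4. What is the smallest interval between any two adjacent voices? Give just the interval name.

m3

Adjacent intervals: D3→G#3 = augmented fourth; G#3→B3 = minor third; B3→F#4 = perfect fifth.
The smallest is G#3 to B3, a minor third (3 semitones).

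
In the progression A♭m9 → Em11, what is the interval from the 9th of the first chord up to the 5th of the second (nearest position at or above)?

augmented 1st

A♭m9 has B♭ as its 9th, and Em11 has B as its 5th.
1 letter names make it a unison; at 1 semitone (a half step wider than perfect) the quality is augmented.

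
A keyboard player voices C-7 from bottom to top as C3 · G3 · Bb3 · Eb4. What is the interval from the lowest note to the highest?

The outer voices are C3 and Eb4.
From C to Eb: 15 semitones over a tenth = minor.

minor tenth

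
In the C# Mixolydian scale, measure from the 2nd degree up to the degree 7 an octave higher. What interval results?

Spelling the C# Mixolydian scale: C# D# E# F# G# A# B.
2nd degree = D#; 7th degree (up an octave) = B.
From D# to B: 20 semitones over a thirteenth = minor.

minor thirteenth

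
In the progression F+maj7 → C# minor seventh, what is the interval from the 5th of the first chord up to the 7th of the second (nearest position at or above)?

minor seventh

The 5th of F+maj7 is C#; the 7th of C# minor seventh is B.
7 letter names make it a seventh; at 10 semitones (a half step narrower than major) the quality is minor.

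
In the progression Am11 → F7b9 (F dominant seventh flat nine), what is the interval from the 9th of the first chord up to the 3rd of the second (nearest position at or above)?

minor seventh

Am11 has B as its 9th, and F7b9 (F dominant seventh flat nine) has A as its 3rd.
7 letter names make it a seventh; at 10 semitones (a half step narrower than major) the quality is minor.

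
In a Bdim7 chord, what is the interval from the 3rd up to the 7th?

The chord tones of Bdim7 are B–D–F–A♭.
So we need the interval from D up to A♭.
5 letter names make it a fifth; at 6 semitones (a half step narrower than perfect) the quality is diminished.

diminished fifth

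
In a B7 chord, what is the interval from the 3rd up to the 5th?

minor third

The chord tones of B dominant seventh are B, D♯, F♯, A.
That puts D♯ below F♯.
D♯ up to F♯ is 3 semitones, a half step narrower than a major third, so the interval is minor.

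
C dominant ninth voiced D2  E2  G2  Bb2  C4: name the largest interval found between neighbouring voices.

M9

Adjacent intervals: D2→E2 = major second; E2→G2 = minor third; G2→Bb2 = minor third; Bb2→C4 = major ninth.
The largest is Bb2 to C4, a major ninth (14 semitones).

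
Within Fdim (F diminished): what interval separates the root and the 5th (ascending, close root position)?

F diminished is spelled F, A♭, C♭.
The root is F and the 5th is C♭.
5 letter names make it a fifth; at 6 semitones (a half step narrower than perfect) the quality is diminished.

diminished 5th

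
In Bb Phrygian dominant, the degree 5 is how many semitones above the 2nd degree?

6

The scale is Bb Cb D Eb F Gb Ab.
Cb up to F is an augmented fourth — 6 semitones.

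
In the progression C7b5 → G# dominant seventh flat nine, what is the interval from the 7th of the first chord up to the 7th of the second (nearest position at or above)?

C7b5 has Bb as its 7th, and G# dominant seventh flat nine has F# as its 7th.
5 letter names make it a fifth; at 8 semitones (a half step wider than perfect) the quality is augmented.

augmented fifth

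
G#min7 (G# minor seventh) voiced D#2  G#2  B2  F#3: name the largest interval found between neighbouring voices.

Adjacent intervals: D#2→G#2 = perfect fourth; G#2→B2 = minor third; B2→F#3 = perfect fifth.
The largest is B2 to F#3, a perfect fifth (7 semitones).

perfect fifth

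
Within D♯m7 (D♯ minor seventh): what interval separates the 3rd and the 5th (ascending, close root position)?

The chord tones of D♯ minor seventh are D♯ F♯ A♯ C♯.
So we need the interval from F♯ up to A♯.
Counting 3 letters and 4 half steps from F♯ gives a major third.

M3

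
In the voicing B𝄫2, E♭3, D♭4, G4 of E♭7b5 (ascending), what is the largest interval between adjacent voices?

Adjacent intervals: B𝄫2→E♭3 = augmented fourth; E♭3→D♭4 = minor seventh; D♭4→G4 = augmented fourth.
The largest is E♭3 to D♭4, a minor seventh (10 semitones).

minor seventh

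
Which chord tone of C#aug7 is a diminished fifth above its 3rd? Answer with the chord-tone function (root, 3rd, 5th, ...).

7th

C#aug7: C#–E#–G##–B.
The 3rd is E#. A diminished fifth above E# is B.
B is the chord's 7th.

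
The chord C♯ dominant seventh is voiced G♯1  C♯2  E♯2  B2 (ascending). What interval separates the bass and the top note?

The outer voices are G♯1 and B2.
10 letter names make it a tenth; at 15 semitones (a half step narrower than major) the quality is minor.

minor 10th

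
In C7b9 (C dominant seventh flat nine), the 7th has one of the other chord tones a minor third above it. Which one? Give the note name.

Db

The chord tones of C7b9 are C–E–G–Bb–Db.
The 7th is Bb. A minor third above Bb is Db.
Db is the chord's 9th.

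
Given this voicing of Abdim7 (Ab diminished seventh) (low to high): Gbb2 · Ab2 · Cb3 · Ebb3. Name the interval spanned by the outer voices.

The outer voices are Gbb2 and Ebb3.
Counting 6 letters and 9 half steps from Gbb gives a major sixth.

major sixth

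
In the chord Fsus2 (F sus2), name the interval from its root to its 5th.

Fsus2 (F sus2): F G C.
The root is F and the 5th is C.
F up to C spans 5 letter names and 7 semitones — a perfect fifth.

P5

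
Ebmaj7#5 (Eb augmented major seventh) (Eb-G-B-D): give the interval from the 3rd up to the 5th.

That puts G below B.
From G to B is 4 semitones, exactly the major third.

major third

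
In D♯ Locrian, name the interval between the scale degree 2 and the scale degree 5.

P4

Spelling D♯ Locrian: D♯ E F♯ G♯ A B C♯.
Scale degree 2 = E; degree 5 = A.
E up to A spans 4 letter names and 5 semitones — a perfect fourth.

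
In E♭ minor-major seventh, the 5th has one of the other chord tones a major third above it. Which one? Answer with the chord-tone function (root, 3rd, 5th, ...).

7th

The chord tones of E♭mM7 (E♭ minor-major seventh) are E♭-G♭-B♭-D.
The 5th is B♭. A major third above B♭ is D.
D is the chord's 7th.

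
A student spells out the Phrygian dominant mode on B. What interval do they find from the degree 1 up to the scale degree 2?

minor second

B phrygian dominant: B C D# E F# G A.
That puts B below C.
From B to C: 1 semitone over a second = minor.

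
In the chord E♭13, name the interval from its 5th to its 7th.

E♭13 is spelled E♭, G, B♭, D♭, F, C.
5th = B♭; 7th = D♭.
From B♭ to D♭: 3 semitones over a third = minor.

minor third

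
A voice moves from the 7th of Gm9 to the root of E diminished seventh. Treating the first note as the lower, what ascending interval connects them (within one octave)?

major seventh

The 7th of Gm9 is F; the root of E diminished seventh is E.
From F to E is 11 semitones, exactly the major seventh.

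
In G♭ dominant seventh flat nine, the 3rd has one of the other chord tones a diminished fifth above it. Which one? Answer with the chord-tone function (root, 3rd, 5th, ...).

7th

G♭7b9: G♭-B♭-D♭-F♭-A𝄫.
The 3rd is B♭. A diminished fifth above B♭ is F♭.
F♭ is the chord's 7th.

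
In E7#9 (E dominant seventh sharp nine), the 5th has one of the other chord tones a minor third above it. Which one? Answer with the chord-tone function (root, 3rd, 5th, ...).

7th

E7#9 is spelled E-G#-B-D-F##.
The 5th is B. A minor third above B is D.
D is the chord's 7th.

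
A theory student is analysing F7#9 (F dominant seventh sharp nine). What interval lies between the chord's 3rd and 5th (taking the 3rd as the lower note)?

F7#9 (F dominant seventh sharp nine): F-A-C-E♭-G♯.
So we need the interval from A up to C.
From A to C: 3 semitones over a third = minor.

minor third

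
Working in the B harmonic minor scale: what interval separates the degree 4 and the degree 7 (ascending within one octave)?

augmented fourth

B harmonic minor: B C# D E F# G A#.
So we need the interval from E up to A#.
E up to A# is 6 semitones, a half step wider than a perfect fourth, so the interval is augmented.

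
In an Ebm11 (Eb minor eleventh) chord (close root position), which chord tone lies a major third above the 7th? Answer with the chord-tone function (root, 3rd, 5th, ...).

Ebm11 (Eb minor eleventh) is spelled Eb, Gb, Bb, Db, F, Ab.
The 7th is Db. A major third above Db is F.
F is the chord's 9th.

9th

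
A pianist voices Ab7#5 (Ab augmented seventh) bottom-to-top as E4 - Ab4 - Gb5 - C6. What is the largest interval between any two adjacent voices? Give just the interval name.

Adjacent intervals: E4→Ab4 = diminished fourth; Ab4→Gb5 = minor seventh; Gb5→C6 = augmented fourth.
The largest is Ab4 to Gb5, a minor seventh (10 semitones).

minor 7th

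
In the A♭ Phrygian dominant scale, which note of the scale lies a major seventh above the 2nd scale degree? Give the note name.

Ab

The scale is A♭ B𝄫 C D♭ E♭ F♭ G♭.
The 2nd scale degree is B𝄫; a major seventh above that is A♭ — scale degree 1.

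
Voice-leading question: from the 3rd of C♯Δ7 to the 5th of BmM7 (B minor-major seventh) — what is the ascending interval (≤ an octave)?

minor second

C♯Δ7 has E♯ as its 3rd, and BmM7 (B minor-major seventh) has F♯ as its 5th.
E♯ up to F♯ is 1 semitone, a half step narrower than a major second, so the interval is minor.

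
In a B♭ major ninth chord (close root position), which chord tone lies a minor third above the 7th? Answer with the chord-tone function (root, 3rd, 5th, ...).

9th

B♭maj9 is spelled B♭–D–F–A–C.
The 7th is A. A minor third above A is C.
C is the chord's 9th.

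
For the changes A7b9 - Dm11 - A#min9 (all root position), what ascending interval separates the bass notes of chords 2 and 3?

The roots are D and A#.
D up to A# is 8 semitones, a half step wider than a perfect fifth, so the interval is augmented.

augmented fifth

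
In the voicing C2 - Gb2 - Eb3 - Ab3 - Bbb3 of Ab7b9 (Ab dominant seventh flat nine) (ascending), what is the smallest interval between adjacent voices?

Adjacent intervals: C2→Gb2 = diminished fifth; Gb2→Eb3 = major sixth; Eb3→Ab3 = perfect fourth; Ab3→Bbb3 = minor second.
The smallest is Ab3 to Bbb3, a minor second (1 semitone).

minor 2nd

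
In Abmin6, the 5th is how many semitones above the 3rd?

4

Spelling the chord: Ab Cb Eb F.
Cb to Eb is a major third: 4 semitones.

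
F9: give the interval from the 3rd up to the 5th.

Spelling the chord: F–A–C–Eb–G.
That puts A below C.
3 letter names make it a third; at 3 semitones (a half step narrower than major) the quality is minor.

minor 3rd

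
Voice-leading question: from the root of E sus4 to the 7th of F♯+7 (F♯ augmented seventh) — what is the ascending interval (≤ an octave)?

E sus4 has E as its root, and F♯+7 (F♯ augmented seventh) has E as its 7th.
Counting 1 letters and 0 half steps from E gives a perfect unison.

perfect unison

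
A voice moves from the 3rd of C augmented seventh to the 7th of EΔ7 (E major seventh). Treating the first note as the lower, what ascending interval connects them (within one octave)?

C augmented seventh has E as its 3rd, and EΔ7 (E major seventh) has D# as its 7th.
Counting 7 letters and 11 half steps from E gives a major seventh.

M7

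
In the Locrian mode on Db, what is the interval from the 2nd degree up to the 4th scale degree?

The scale runs Db Ebb Fb Gb Abb Bbb Cb.
2nd degree = Ebb; 4th degree = Gb.
From Ebb to Gb is 4 semitones, exactly the major third.

major third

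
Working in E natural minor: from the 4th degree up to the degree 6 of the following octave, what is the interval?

minor tenth

E natural minor: E F# G A B C D.
That puts A below C.
A up to C is 15 semitones, a half step narrower than a major tenth, so the interval is minor.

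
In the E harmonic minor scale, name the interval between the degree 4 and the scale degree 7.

E harmonic minor: E F♯ G A B C D♯.
So we need the interval from A up to D♯.
A up to D♯ is 6 semitones, a half step wider than a perfect fourth, so the interval is augmented.

A4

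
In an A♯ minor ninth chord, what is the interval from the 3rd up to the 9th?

major 7th

A♯m9: A♯-C♯-E♯-G♯-B♯.
The 3rd is C♯ and the 9th is B♯.
Counting 7 letters and 11 half steps from C♯ gives a major seventh.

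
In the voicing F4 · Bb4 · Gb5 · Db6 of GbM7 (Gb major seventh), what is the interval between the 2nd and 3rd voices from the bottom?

Those voices are Bb4 and Gb5.
Bb up to Gb is 8 semitones, a half step narrower than a major sixth, so the interval is minor.

minor 6th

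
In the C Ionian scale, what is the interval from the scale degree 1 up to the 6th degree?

major sixth

The scale runs C D E F G A B.
So we need the interval from C up to A.
C up to A spans 6 letter names and 9 semitones — a major sixth.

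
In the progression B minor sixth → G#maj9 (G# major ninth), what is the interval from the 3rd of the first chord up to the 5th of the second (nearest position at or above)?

augmented 1st

The 3rd of B minor sixth is D; the 5th of G#maj9 (G# major ninth) is D#.
1 letter names make it a unison; at 1 semitone (a half step wider than perfect) the quality is augmented.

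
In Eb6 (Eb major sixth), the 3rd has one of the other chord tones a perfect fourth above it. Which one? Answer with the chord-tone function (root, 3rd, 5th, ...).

Spelling the chord: Eb G Bb C.
The 3rd is G. A perfect fourth above G is C.
C is the chord's 6th.

6th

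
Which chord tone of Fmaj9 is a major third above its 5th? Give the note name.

E

Fmaj9 (F major ninth): F–A–C–E–G.
The 5th is C. A major third above C is E.
E is the chord's 7th.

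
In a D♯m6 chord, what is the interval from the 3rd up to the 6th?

Spelling the chord: D♯–F♯–A♯–B♯.
So we need the interval from F♯ up to B♯.
F♯ up to B♯ is 6 semitones, a half step wider than a perfect fourth, so the interval is augmented.

augmented fourth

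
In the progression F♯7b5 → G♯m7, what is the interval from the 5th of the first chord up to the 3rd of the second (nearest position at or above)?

F♯7b5 has C as its 5th, and G♯m7 has B as its 3rd.
C up to B spans 7 letter names and 11 semitones — a major seventh.

major seventh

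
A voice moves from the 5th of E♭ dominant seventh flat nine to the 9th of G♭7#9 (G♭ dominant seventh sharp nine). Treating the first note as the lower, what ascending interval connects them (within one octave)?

M7

E♭ dominant seventh flat nine has B♭ as its 5th, and G♭7#9 (G♭ dominant seventh sharp nine) has A as its 9th.
From B♭ to A is 11 semitones, exactly the major seventh.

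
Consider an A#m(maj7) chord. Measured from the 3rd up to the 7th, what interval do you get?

augmented fifth

A#mM7: A#, C#, E#, G##.
The 3rd is C# and the 7th is G##.
C# up to G## is 8 semitones, a half step wider than a perfect fifth, so the interval is augmented.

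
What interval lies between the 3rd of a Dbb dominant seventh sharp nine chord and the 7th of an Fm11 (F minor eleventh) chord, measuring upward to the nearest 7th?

The 3rd of Dbb dominant seventh sharp nine is Fb; the 7th of Fm11 (F minor eleventh) is Eb.
Counting 7 letters and 11 half steps from Fb gives a major seventh.

major 7th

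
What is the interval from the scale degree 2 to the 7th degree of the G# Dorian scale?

The scale runs G# A# B C# D# E# F#.
The scale degree 2 is A# and the 7th scale degree is F#.
6 letter names make it a sixth; at 8 semitones (a half step narrower than major) the quality is minor.

minor sixth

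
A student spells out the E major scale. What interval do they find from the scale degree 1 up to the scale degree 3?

E major: E F# G# A B C# D#.
Scale degree 1 = E; degree 3 = G#.
From E to G# is 4 semitones, exactly the major third.

major third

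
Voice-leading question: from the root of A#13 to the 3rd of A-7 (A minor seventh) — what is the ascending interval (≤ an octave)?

diminished third

A#13 has A# as its root, and A-7 (A minor seventh) has C as its 3rd.
From A# to C: 2 semitones over a third = diminished.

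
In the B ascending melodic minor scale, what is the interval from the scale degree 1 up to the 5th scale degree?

The scale runs B C♯ D E F♯ G♯ A♯.
Scale degree 1 = B; 5th scale degree = F♯.
Counting 5 letters and 7 half steps from B gives a perfect fifth.

perfect fifth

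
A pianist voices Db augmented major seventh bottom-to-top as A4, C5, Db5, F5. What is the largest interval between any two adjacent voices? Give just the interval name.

M3

Adjacent intervals: A4→C5 = minor third; C5→Db5 = minor second; Db5→F5 = major third.
The largest is Db5 to F5, a major third (4 semitones).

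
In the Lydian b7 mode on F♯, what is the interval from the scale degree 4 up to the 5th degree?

Spelling the Lydian b7 mode on F♯: F♯ G♯ A♯ B♯ C♯ D♯ E.
Scale degree 4 = B♯; scale degree 5 = C♯.
B♯ up to C♯ is 1 semitone, a half step narrower than a major second, so the interval is minor.

m2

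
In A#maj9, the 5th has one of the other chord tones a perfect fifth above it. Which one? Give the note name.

B#

The chord tones of A# major ninth are A#-C##-E#-G##-B#.
The 5th is E#. A perfect fifth above E# is B#.
B# is the chord's 9th.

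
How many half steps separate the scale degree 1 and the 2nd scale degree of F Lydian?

The scale is F G A B C D E.
F up to G is a major second — 2 semitones.

2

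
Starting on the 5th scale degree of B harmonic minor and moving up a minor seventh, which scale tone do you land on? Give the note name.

E

The scale is B C# D E F# G A#.
The 5th scale degree is F#; a minor seventh above that is E — scale degree 4.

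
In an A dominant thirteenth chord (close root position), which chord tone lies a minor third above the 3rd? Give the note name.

E

A13 (A dominant thirteenth): A–C♯–E–G–B–F♯.
The 3rd is C♯. A minor third above C♯ is E.
E is the chord's 5th.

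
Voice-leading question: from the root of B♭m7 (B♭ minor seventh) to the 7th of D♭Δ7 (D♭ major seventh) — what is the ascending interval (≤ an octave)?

The root of B♭m7 (B♭ minor seventh) is B♭; the 7th of D♭Δ7 (D♭ major seventh) is C.
From B♭ to C is 2 semitones, exactly the major second.

major 2nd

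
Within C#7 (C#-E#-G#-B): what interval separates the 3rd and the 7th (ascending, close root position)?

diminished fifth

3rd = E#; 7th = B.
From E# to B: 6 semitones over a fifth = diminished.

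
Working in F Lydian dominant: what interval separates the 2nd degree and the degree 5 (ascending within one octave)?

P4

The scale runs F G A B C D E♭.
The 2nd degree is G and the scale degree 5 is C.
G up to C spans 4 letter names and 5 semitones — a perfect fourth.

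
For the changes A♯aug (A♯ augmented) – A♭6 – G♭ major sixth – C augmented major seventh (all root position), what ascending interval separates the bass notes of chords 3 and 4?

The roots are G♭ and C.
From G♭ to C: 6 semitones over a fourth = augmented.

augmented fourth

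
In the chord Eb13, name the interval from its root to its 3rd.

Eb13: Eb–G–Bb–Db–F–C.
So we need the interval from Eb up to G.
Eb up to G spans 3 letter names and 4 semitones — a major third.

M3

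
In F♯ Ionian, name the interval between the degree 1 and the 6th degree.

Spelling F♯ Ionian: F♯ G♯ A♯ B C♯ D♯ E♯.
Degree 1 = F♯; 6th degree = D♯.
F♯ up to D♯ spans 6 letter names and 9 semitones — a major sixth.

major 6th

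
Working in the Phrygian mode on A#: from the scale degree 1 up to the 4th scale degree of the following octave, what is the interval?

perfect eleventh

A# phrygian: A# B C# D# E# F# G#.
So we need the interval from A# up to D#.
Counting 11 letters and 17 half steps from A# gives a perfect eleventh.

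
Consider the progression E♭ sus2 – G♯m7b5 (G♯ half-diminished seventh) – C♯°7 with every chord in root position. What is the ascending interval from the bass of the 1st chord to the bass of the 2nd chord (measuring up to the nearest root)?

augmented third

The roots are E♭ and G♯.
3 letter names make it a third; at 5 semitones (a half step wider than major) the quality is augmented.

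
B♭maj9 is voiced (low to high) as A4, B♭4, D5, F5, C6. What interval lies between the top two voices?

Those voices are F5 and C6.
Counting 5 letters and 7 half steps from F gives a perfect fifth.

perfect 5th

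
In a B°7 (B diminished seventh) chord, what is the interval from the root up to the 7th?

diminished seventh

Bdim7 is spelled B–D–F–A♭.
That puts B below A♭.
From B to A♭: 9 semitones over a seventh = diminished.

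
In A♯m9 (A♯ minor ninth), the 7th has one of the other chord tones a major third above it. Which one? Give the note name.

B#

The chord tones of A♯ minor ninth are A♯-C♯-E♯-G♯-B♯.
The 7th is G♯. A major third above G♯ is B♯.
B♯ is the chord's 9th.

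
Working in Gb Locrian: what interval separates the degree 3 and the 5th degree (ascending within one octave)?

The scale runs Gb Abb Bbb Cb Dbb Ebb Fb.
The degree 3 is Bbb and the 5th degree is Dbb.
3 letter names make it a third; at 3 semitones (a half step narrower than major) the quality is minor.

minor 3rd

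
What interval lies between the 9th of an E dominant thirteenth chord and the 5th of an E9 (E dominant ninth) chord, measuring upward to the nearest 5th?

The 9th of E dominant thirteenth is F#; the 5th of E9 (E dominant ninth) is B.
Counting 4 letters and 5 half steps from F# gives a perfect fourth.

perfect 4th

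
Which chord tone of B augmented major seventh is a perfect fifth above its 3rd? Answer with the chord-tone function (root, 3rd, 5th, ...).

7th

The chord tones of Bmaj7#5 are B–D#–F##–A#.
The 3rd is D#. A perfect fifth above D# is A#.
A# is the chord's 7th.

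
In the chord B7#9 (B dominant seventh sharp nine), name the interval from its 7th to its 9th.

augmented third

Spelling the chord: B–D♯–F♯–A–C𝄪.
7th = A; 9th = C𝄪.
3 letter names make it a third; at 5 semitones (a half step wider than major) the quality is augmented.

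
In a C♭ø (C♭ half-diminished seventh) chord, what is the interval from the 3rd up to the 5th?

minor third

Spelling the chord: C♭ E𝄫 G𝄫 B𝄫.
The 3rd is E𝄫 and the 5th is G𝄫.
3 letter names make it a third; at 3 semitones (a half step narrower than major) the quality is minor.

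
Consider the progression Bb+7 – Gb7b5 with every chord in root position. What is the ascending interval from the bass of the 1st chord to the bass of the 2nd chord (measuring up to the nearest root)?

The roots are Bb and Gb.
6 letter names make it a sixth; at 8 semitones (a half step narrower than major) the quality is minor.

minor sixth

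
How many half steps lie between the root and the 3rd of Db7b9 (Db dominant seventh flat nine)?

4

Spelling the chord: Db, F, Ab, Cb, Ebb.
Db to F is a major third: 4 semitones.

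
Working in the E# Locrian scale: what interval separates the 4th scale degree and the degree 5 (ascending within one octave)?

Spelling the E# Locrian scale: E# F# G# A# B C# D#.
So we need the interval from A# up to B.
2 letter names make it a second; at 1 semitone (a half step narrower than major) the quality is minor.

minor second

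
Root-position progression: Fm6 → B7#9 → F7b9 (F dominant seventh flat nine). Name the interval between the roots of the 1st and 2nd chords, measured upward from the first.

augmented fourth

The roots are F and B.
F up to B is 6 semitones, a half step wider than a perfect fourth, so the interval is augmented.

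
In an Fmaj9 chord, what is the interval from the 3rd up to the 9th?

minor seventh

Fmaj9 is spelled F-A-C-E-G.
3rd = A; 9th = G.
A up to G is 10 semitones, a half step narrower than a major seventh, so the interval is minor.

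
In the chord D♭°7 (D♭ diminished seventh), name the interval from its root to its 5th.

D♭dim7 (D♭ diminished seventh) is spelled D♭ F♭ A𝄫 C𝄫.
So we need the interval from D♭ up to A𝄫.
From D♭ to A𝄫: 6 semitones over a fifth = diminished.

diminished fifth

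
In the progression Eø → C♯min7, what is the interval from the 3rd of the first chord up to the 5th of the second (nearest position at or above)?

augmented unison

Eø has G as its 3rd, and C♯min7 has G♯ as its 5th.
From G to G♯: 1 semitone over a unison = augmented.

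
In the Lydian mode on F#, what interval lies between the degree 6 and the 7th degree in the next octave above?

The scale runs F# G# A# B# C# D# E#.
So we need the interval from D# up to E#.
D# up to E# spans 9 letter names and 14 semitones — a major ninth.

major 9th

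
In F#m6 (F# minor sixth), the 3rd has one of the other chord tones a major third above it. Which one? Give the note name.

C#

F#min6: F# A C# D#.
The 3rd is A. A major third above A is C#.
C# is the chord's 5th.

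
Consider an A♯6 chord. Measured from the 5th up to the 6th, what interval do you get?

major 2nd

A♯ major sixth: A♯-C𝄪-E♯-F𝄪.
5th = E♯; 6th = F𝄪.
E♯ up to F𝄪 spans 2 letter names and 2 semitones — a major second.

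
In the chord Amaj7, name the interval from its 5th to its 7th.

major 3rd

AM7 (A major seventh): A C# E G#.
The 5th is E and the 7th is G#.
Counting 3 letters and 4 half steps from E gives a major third.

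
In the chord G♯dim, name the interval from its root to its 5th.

diminished fifth

The chord tones of G♯dim are G♯-B-D.
That puts G♯ below D.
5 letter names make it a fifth; at 6 semitones (a half step narrower than perfect) the quality is diminished.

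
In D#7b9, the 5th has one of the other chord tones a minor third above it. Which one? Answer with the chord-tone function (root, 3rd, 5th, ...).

D#7b9 is spelled D#-F##-A#-C#-E.
The 5th is A#. A minor third above A# is C#.
C# is the chord's 7th.

7th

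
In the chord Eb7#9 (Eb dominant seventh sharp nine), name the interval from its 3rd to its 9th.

M7

The chord tones of Eb dominant seventh sharp nine are Eb-G-Bb-Db-F#.
So we need the interval from G up to F#.
Counting 7 letters and 11 half steps from G gives a major seventh.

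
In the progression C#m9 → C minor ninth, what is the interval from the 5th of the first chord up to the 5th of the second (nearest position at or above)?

diminished octave

C#m9 has G# as its 5th, and C minor ninth has G as its 5th.
G# up to G is 11 semitones, a half step narrower than a perfect octave, so the interval is diminished.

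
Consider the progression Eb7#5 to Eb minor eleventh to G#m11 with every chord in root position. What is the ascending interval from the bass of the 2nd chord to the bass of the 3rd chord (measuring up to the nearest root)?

The roots are Eb and G#.
3 letter names make it a third; at 5 semitones (a half step wider than major) the quality is augmented.

augmented third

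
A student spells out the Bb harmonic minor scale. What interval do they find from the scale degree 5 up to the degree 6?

minor 2nd

Spelling the Bb harmonic minor scale: Bb C Db Eb F Gb A.
So we need the interval from F up to Gb.
F up to Gb is 1 semitone, a half step narrower than a major second, so the interval is minor.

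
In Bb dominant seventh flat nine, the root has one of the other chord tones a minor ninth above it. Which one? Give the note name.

Bb7b9 (Bb dominant seventh flat nine): Bb–D–F–Ab–Cb.
The root is Bb. A minor ninth above Bb is Cb.
Cb is the chord's 9th.

Cb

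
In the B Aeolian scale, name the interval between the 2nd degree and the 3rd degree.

B natural minor: B C♯ D E F♯ G A.
So we need the interval from C♯ up to D.
2 letter names make it a second; at 1 semitone (a half step narrower than major) the quality is minor.

minor second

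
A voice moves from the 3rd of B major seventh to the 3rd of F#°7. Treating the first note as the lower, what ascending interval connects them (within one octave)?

B major seventh has D# as its 3rd, and F#°7 has A as its 3rd.
D# up to A is 6 semitones, a half step narrower than a perfect fifth, so the interval is diminished.

diminished fifth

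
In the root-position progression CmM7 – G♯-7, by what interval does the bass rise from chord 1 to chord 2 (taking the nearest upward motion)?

augmented fifth

The roots are C and G♯.
C up to G♯ is 8 semitones, a half step wider than a perfect fifth, so the interval is augmented.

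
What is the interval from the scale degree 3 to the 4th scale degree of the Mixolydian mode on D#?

The scale runs D# E# F## G# A# B# C#.
That puts F## below G#.
F## up to G# is 1 semitone, a half step narrower than a major second, so the interval is minor.

minor second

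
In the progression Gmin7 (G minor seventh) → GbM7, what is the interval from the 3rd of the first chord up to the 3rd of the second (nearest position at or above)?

perfect 1st

Gmin7 (G minor seventh) has Bb as its 3rd, and GbM7 has Bb as its 3rd.
From Bb to Bb is 0 semitones, exactly the perfect unison.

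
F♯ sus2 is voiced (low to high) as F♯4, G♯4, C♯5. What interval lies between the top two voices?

P4

Those voices are G♯4 and C♯5.
Counting 4 letters and 5 half steps from G♯ gives a perfect fourth.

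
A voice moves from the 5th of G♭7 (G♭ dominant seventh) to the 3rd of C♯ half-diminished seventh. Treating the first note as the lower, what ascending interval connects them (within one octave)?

augmented second

The 5th of G♭7 (G♭ dominant seventh) is D♭; the 3rd of C♯ half-diminished seventh is E.
2 letter names make it a second; at 3 semitones (a half step wider than major) the quality is augmented.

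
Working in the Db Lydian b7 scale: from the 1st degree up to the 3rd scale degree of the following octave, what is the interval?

Spelling the Db Lydian b7 scale: Db Eb F G Ab Bb Cb.
That puts Db below F.
Db up to F spans 10 letter names and 16 semitones — a major tenth.

M10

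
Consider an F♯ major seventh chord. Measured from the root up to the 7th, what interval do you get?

major seventh

F♯M7 (F♯ major seventh) is spelled F♯-A♯-C♯-E♯.
That puts F♯ below E♯.
F♯ up to E♯ spans 7 letter names and 11 semitones — a major seventh.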